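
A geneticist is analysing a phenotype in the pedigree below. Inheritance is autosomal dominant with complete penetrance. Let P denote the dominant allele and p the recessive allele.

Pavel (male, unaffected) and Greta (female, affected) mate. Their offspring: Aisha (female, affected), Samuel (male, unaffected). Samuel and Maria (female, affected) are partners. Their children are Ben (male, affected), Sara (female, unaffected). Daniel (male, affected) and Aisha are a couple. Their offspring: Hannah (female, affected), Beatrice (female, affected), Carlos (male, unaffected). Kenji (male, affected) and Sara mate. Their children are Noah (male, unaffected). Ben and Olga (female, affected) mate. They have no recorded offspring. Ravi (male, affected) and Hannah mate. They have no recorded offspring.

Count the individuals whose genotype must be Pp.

6

Obligate heterozygotes: Greta is affected so carries P and passed p to Samuel (pp), so Greta is Pp; Aisha is affected so carries P and received p from Pavel (pp), so Aisha is Pp; Maria is affected so carries P and passed p to Sara (pp), so Maria is Pp; Daniel is affected so carries P and passed p to Carlos (pp), so Daniel is Pp; Ben is affected so carries P and received p from Samuel (pp), so Ben is Pp; Kenji is affected so carries P and passed p to Noah (pp), so Kenji is Pp.
Every other individual is either homozygous by phenotype or has at least one consistent homozygous assignment, so the count is 6.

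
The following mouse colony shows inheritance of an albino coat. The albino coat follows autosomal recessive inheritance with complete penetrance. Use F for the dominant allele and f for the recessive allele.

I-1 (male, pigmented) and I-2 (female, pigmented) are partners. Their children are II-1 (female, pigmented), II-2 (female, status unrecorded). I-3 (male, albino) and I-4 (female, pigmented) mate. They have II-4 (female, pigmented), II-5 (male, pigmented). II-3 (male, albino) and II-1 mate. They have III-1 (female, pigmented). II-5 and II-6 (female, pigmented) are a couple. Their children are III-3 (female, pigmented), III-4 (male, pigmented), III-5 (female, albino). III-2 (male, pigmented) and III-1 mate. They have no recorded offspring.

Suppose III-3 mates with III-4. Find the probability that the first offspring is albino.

1/9

II-5 is pigmented so carries F and received f from I-3 (ff), so II-5 is Ff.
II-6 is pigmented so carries F and passed f to III-5 (ff), so II-6 is Ff.
III-3 is a pigmented offspring of II-5 (Ff) × II-6 (Ff), whose cross gives 1/4 FF : 1/2 Ff : 1/4 ff; conditioning on being pigmented, III-3 is FF with probability 1/3, Ff with probability 2/3.
III-4 is a pigmented offspring of II-5 (Ff) × II-6 (Ff), whose cross gives 1/4 FF : 1/2 Ff : 1/4 ff; conditioning on being pigmented, III-4 is FF with probability 1/3, Ff with probability 2/3.
Summing over parental genotype combinations, P(offspring is albino) = 4/9·1/4 = 1/9.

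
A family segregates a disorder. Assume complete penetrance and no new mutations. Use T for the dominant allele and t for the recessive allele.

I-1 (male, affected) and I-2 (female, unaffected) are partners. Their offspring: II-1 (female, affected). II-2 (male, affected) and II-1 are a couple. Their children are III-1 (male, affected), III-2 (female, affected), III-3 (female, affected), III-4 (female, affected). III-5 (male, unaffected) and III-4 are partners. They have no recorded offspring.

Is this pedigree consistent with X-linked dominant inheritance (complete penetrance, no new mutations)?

A consistent assignment under X-linked dominant exists: I-1 X^T Y, I-2 X^t X^t, II-1 X^T X^t, II-2 X^T Y, III-1 X^T Y, III-2 X^T X^T, III-3 X^T X^T, III-4 X^T X^T, III-5 X^t Y.
In this assignment every recorded phenotype matches its genotype and every non-founder's genotype is obtainable from its parents' genotypes, so the pedigree is consistent.

Yes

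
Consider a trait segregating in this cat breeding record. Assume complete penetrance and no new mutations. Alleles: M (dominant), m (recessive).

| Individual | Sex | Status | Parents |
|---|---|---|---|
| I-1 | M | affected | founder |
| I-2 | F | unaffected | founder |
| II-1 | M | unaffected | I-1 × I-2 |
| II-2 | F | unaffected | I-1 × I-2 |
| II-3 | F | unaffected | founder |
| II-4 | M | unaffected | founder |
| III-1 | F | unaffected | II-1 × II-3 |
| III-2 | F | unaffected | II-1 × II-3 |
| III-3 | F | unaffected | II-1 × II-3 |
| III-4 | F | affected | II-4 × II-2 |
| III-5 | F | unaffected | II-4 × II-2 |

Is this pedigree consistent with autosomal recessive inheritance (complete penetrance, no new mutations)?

A consistent assignment under autosomal recessive exists: I-1 mm, I-2 MM, II-1 Mm, II-2 Mm, II-3 MM, II-4 Mm, III-1 MM, III-2 MM, III-3 MM, III-4 mm, III-5 MM.
In this assignment every recorded phenotype matches its genotype and every non-founder's genotype is obtainable from its parents' genotypes, so the pedigree is consistent.

Yes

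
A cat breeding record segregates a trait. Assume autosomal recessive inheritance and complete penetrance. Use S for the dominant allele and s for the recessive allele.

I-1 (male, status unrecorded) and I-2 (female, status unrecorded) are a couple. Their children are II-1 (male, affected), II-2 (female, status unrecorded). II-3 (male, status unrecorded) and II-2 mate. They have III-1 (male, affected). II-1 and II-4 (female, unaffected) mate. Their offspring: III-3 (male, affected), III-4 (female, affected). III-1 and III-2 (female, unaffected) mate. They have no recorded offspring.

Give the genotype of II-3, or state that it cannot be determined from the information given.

II-3's phenotype is unrecorded, and no parent or child forces a single allele at both positions; consistent genotype assignments exist with II-3 as Ss or ss.

cannot be determined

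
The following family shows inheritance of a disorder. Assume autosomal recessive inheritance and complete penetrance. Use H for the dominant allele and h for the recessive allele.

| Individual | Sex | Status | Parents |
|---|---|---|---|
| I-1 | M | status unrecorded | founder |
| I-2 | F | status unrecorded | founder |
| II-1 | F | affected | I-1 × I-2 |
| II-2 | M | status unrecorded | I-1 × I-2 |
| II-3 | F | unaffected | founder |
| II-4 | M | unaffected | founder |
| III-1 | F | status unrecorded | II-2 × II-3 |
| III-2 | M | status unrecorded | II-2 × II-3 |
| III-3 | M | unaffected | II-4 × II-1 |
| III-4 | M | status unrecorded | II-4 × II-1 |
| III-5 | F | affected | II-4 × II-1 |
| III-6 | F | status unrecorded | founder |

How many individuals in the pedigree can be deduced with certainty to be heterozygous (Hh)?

2

Obligate heterozygotes: II-4 is unaffected so carries H and passed h to III-5 (hh), so II-4 is Hh; III-3 is unaffected so carries H and received h from II-1 (hh), so III-3 is Hh.
Every other individual is either homozygous by phenotype or has at least one consistent homozygous assignment, so the count is 2.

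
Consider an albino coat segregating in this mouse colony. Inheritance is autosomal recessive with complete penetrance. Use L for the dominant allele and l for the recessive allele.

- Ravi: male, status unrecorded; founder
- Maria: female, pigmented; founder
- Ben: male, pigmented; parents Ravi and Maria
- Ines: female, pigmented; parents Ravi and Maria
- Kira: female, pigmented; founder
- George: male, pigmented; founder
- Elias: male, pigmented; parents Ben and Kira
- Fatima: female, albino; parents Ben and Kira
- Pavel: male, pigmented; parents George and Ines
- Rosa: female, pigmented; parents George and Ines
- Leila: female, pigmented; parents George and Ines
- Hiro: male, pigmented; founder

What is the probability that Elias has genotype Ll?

Ben is pigmented so carries L and passed l to Fatima (ll), so Ben is Ll.
Kira is pigmented so carries L and passed l to Fatima (ll), so Kira is Ll.
Their cross gives offspring ratios 1/4 LL : 1/2 Ll : 1/4 ll. Conditioning on Elias being pigmented, P(Ll) = 1/2 / 3/4 = 2/3.

2/3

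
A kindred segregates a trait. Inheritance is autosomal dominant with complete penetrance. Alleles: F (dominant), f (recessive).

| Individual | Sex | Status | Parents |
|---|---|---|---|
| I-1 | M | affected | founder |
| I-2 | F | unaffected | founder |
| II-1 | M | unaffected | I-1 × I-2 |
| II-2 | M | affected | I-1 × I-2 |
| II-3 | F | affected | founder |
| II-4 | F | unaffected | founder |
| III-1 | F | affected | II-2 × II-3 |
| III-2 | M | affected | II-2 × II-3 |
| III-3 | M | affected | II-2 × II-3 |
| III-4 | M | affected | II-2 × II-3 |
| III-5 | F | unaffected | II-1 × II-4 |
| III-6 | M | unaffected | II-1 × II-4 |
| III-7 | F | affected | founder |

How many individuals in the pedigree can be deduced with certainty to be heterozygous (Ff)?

Obligate heterozygotes: I-1 is affected so carries F and passed f to II-1 (ff), so I-1 is Ff; II-2 is affected so carries F and received f from I-2 (ff), so II-2 is Ff.
Every other individual is either homozygous by phenotype or has at least one consistent homozygous assignment, so the count is 2.

2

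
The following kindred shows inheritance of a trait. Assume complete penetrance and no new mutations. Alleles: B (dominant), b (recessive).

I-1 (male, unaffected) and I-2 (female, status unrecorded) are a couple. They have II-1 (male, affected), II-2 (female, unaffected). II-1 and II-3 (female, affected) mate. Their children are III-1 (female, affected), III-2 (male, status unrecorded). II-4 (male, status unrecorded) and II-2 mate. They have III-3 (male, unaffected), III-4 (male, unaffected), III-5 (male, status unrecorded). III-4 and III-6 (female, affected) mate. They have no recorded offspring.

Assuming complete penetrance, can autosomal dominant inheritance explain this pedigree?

A consistent assignment under autosomal dominant exists: I-1 bb, I-2 Bb, II-1 Bb, II-2 bb, II-3 BB, II-4 Bb, III-1 BB, III-2 BB, III-3 bb, III-4 bb, III-5 Bb, III-6 BB.
In this assignment every recorded phenotype matches its genotype and every non-founder's genotype is obtainable from its parents' genotypes, so the pedigree is consistent.

Yes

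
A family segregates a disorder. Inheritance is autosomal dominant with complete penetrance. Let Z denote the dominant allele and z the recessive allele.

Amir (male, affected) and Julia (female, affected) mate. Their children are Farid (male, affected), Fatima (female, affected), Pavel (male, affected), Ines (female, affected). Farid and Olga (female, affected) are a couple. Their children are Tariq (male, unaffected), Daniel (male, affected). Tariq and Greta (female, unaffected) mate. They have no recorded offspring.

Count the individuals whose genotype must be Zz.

Obligate heterozygotes: Farid is affected so carries Z and passed z to Tariq (zz), so Farid is Zz; Olga is affected so carries Z and passed z to Tariq (zz), so Olga is Zz.
Every other individual is either homozygous by phenotype or has at least one consistent homozygous assignment, so the count is 2.

2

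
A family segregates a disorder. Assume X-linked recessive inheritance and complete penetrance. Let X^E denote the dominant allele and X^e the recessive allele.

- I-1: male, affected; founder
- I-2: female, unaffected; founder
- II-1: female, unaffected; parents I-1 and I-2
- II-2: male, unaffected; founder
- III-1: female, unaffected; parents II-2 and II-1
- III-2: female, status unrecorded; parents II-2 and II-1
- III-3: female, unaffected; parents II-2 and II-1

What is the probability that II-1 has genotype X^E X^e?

1

II-1 is unaffected so carries E and received e from I-1 (X^e Y), so II-1 is X^E X^e, giving P(X^E X^e) = 1.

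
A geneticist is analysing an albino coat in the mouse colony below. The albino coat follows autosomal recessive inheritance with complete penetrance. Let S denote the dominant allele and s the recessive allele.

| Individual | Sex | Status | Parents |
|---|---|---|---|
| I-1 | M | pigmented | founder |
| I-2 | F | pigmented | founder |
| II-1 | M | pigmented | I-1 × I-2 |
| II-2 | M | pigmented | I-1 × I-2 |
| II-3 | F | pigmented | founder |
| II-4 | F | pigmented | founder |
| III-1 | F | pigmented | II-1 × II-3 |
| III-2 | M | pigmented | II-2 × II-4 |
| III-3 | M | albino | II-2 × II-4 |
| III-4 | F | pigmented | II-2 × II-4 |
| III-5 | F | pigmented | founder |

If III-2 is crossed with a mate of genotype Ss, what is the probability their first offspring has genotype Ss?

1/2

II-2 is pigmented so carries S and passed s to III-3 (ss), so II-2 is Ss.
II-4 is pigmented so carries S and passed s to III-3 (ss), so II-4 is Ss.
III-2 is a pigmented offspring of II-2 (Ss) × II-4 (Ss), whose cross gives 1/4 SS : 1/2 Ss : 1/4 ss; conditioning on being pigmented, III-2 is SS with probability 1/3, Ss with probability 2/3.
Summing over parental genotype combinations, P(offspring has genotype Ss) = 1/3·1/2 + 2/3·1/2 = 1/2.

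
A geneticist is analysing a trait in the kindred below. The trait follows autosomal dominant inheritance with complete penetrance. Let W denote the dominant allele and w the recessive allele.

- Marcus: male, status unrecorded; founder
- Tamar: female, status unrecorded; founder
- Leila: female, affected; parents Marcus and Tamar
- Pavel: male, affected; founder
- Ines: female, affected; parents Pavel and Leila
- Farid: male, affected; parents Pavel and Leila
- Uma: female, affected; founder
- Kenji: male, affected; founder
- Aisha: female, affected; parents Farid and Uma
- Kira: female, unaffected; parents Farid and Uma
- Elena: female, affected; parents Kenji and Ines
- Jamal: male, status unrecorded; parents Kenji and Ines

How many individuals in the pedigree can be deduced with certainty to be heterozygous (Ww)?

Obligate heterozygotes: Farid is affected so carries W and passed w to Kira (ww), so Farid is Ww; Uma is affected so carries W and passed w to Kira (ww), so Uma is Ww.
Every other individual is either homozygous by phenotype or has at least one consistent homozygous assignment, so the count is 2.

2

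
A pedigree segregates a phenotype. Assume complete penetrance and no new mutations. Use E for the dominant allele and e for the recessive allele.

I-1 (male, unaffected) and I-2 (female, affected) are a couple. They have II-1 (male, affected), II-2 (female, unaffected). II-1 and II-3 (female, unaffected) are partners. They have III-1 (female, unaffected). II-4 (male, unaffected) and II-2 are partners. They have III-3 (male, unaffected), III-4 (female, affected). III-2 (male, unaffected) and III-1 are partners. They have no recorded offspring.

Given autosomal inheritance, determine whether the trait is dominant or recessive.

recessive

II-4 and II-2 are both unaffected yet have an affected child III-4. Under dominance, an affected child requires at least one affected parent, so the trait cannot be dominant.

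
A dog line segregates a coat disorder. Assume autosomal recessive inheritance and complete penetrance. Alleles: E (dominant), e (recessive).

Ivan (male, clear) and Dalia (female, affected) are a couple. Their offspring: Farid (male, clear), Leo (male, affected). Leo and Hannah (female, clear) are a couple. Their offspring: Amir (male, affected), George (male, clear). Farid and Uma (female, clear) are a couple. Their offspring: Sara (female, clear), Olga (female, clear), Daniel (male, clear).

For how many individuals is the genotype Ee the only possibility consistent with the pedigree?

4

Obligate heterozygotes: Ivan is clear so carries E and passed e to Leo (ee), so Ivan is Ee; Farid is clear so carries E and received e from Dalia (ee), so Farid is Ee; Hannah is clear so carries E and passed e to Amir (ee), so Hannah is Ee; George is clear so carries E and received e from Leo (ee), so George is Ee.
Every other individual is either homozygous by phenotype or has at least one consistent homozygous assignment, so the count is 4.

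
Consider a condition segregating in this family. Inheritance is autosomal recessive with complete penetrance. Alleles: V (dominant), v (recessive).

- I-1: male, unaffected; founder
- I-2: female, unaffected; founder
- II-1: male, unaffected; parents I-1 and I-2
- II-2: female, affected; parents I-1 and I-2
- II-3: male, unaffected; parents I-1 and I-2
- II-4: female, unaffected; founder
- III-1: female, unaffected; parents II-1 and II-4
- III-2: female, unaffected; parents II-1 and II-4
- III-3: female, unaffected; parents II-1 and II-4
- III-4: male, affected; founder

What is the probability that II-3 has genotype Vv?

2/3

I-1 is unaffected so carries V and passed v to II-2 (vv), so I-1 is Vv.
I-2 is unaffected so carries V and passed v to II-2 (vv), so I-2 is Vv.
Their cross gives offspring ratios 1/4 VV : 1/2 Vv : 1/4 vv. Conditioning on II-3 being unaffected, P(Vv) = 1/2 / 3/4 = 2/3.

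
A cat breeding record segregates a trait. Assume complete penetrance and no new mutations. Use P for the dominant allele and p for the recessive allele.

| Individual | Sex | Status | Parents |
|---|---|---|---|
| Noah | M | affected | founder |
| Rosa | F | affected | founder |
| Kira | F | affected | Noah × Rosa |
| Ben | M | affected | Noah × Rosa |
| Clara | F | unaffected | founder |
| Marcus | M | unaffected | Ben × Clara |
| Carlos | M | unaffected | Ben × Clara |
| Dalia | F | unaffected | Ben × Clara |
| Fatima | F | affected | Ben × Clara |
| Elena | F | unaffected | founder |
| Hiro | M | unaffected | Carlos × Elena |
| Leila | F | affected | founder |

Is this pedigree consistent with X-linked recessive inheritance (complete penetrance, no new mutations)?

A consistent assignment under X-linked recessive exists: Noah X^p Y, Rosa X^p X^p, Kira X^p X^p, Ben X^p Y, Clara X^P X^p, Marcus X^P Y, Carlos X^P Y, Dalia X^P X^p, Fatima X^p X^p, Elena X^P X^P, Hiro X^P Y, Leila X^p X^p.
In this assignment every recorded phenotype matches its genotype and every non-founder's genotype is obtainable from its parents' genotypes, so the pedigree is consistent.

Yes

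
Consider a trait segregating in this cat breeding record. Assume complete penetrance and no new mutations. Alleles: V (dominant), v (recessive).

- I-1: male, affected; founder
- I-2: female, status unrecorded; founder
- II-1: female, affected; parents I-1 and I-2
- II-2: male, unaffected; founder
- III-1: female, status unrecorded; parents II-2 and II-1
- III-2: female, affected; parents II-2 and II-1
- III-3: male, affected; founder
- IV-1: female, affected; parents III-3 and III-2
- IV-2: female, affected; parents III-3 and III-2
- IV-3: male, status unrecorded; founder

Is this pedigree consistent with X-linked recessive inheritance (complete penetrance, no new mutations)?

No

Under X-linked recessive, III-2 (affected, female) cannot arise from II-2 (unaffected) × II-1 (affected).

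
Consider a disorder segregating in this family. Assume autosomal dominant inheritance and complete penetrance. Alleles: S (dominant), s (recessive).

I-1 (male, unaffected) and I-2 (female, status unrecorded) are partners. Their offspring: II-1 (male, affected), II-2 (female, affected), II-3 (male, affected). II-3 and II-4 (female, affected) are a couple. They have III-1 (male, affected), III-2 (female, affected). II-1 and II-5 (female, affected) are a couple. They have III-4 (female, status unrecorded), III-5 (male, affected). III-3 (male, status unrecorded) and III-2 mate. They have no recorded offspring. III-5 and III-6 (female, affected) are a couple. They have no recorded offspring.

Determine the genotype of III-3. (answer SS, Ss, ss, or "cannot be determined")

III-3's phenotype is unrecorded, and no parent or child forces a single allele at both positions; consistent genotype assignments exist with III-3 as SS or Ss or ss.

cannot be determined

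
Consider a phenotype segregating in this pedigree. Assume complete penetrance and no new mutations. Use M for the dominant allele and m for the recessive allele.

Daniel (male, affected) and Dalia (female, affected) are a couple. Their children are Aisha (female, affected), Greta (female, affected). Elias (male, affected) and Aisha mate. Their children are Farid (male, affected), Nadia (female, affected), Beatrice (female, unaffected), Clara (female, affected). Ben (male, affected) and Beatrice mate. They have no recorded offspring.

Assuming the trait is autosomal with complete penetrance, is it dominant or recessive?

Elias and Aisha are both affected yet have an unaffected child Beatrice. Under a recessive model two affected parents are homozygous and every child would be affected, so the trait cannot be recessive.

dominant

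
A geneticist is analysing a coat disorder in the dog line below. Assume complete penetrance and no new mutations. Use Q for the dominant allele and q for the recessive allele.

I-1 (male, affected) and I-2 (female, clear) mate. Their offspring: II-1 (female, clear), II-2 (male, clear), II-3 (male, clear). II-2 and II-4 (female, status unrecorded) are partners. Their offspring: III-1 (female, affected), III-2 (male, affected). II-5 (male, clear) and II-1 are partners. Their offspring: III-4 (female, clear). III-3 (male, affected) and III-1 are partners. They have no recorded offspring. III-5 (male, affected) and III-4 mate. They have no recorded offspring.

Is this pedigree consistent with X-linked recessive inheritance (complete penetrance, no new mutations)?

Under X-linked recessive, III-1 (affected, female) cannot arise from II-2 (clear) × II-4 (unrecorded).

No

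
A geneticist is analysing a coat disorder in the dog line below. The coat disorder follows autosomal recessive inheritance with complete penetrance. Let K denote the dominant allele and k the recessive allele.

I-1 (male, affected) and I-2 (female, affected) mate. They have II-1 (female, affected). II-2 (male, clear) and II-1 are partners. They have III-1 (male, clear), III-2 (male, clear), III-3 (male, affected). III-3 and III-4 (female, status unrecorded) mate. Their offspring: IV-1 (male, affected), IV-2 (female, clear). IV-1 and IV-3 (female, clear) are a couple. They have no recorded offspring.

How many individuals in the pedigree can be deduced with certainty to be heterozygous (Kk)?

5

Obligate heterozygotes: II-2 is clear so carries K and passed k to III-3 (kk), so II-2 is Kk; III-1 is clear so carries K and received k from II-1 (kk), so III-1 is Kk; III-2 is clear so carries K and received k from II-1 (kk), so III-2 is Kk; III-4 passed K to IV-2 (Kk, whose k came from III-3) and passed k to IV-1 (kk), so III-4 is Kk; IV-2 is clear so carries K and received k from III-3 (kk), so IV-2 is Kk.
Every other individual is either homozygous by phenotype or has at least one consistent homozygous assignment, so the count is 5.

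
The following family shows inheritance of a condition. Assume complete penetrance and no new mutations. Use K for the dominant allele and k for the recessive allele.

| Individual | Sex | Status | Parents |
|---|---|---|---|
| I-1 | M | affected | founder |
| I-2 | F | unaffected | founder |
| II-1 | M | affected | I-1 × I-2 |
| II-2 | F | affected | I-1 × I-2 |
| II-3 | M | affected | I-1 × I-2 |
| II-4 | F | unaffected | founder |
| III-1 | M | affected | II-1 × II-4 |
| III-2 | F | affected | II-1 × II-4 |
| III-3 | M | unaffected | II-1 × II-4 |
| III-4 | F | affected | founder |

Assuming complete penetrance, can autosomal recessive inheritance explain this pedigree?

A consistent assignment under autosomal recessive exists: I-1 kk, I-2 Kk, II-1 kk, II-2 kk, II-3 kk, II-4 Kk, III-1 kk, III-2 kk, III-3 Kk, III-4 kk.
In this assignment every recorded phenotype matches its genotype and every non-founder's genotype is obtainable from its parents' genotypes, so the pedigree is consistent.

Yes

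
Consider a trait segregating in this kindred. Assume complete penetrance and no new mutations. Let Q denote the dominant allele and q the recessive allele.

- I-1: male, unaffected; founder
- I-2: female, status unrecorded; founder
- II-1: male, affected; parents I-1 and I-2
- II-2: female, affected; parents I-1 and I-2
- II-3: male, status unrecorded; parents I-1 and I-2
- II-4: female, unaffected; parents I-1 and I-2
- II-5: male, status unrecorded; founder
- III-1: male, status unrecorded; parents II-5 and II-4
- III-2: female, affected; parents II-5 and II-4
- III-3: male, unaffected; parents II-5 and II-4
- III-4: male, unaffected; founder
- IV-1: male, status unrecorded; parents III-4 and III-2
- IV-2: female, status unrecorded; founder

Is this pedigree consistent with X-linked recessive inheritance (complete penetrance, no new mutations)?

Under X-linked recessive, II-2 (affected, female) cannot arise from I-1 (unaffected) × I-2 (unrecorded).

No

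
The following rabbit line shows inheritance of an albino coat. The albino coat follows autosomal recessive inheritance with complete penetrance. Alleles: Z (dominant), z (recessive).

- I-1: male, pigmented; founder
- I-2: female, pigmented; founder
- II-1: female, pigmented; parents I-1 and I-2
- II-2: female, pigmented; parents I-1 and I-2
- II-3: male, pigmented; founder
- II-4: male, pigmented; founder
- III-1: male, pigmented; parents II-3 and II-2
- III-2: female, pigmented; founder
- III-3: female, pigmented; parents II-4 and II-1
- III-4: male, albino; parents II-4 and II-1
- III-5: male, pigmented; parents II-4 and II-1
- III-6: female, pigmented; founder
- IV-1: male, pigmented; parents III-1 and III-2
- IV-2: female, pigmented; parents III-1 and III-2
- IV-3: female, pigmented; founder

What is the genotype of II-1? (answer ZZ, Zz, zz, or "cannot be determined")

Zz

From phenotype alone, II-1 is ZZ or Zz.
II-1 is pigmented so carries Z and passed z to III-4 (zz), so II-1 is Zz.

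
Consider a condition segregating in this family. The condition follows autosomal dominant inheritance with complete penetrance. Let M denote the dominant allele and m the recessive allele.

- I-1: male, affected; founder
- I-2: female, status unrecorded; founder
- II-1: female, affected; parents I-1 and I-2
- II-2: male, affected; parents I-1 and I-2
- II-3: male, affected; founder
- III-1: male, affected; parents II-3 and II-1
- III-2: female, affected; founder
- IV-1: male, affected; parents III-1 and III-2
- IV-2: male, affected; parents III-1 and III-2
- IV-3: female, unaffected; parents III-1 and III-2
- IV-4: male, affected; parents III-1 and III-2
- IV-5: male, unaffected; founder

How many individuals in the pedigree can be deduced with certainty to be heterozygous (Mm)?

2

Obligate heterozygotes: III-1 is affected so carries M and passed m to IV-3 (mm), so III-1 is Mm; III-2 is affected so carries M and passed m to IV-3 (mm), so III-2 is Mm.
Every other individual is either homozygous by phenotype or has at least one consistent homozygous assignment, so the count is 2.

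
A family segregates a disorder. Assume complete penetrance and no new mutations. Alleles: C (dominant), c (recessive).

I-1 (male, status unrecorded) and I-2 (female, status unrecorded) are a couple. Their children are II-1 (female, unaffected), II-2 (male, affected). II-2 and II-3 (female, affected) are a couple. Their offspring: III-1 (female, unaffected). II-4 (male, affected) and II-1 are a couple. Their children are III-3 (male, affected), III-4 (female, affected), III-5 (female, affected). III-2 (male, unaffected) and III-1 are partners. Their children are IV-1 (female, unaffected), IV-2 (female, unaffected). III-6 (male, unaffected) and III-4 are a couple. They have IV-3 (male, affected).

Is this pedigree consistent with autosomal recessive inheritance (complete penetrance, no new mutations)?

No

Under autosomal recessive, III-1 (unaffected, female) cannot arise from II-2 (affected) × II-3 (affected).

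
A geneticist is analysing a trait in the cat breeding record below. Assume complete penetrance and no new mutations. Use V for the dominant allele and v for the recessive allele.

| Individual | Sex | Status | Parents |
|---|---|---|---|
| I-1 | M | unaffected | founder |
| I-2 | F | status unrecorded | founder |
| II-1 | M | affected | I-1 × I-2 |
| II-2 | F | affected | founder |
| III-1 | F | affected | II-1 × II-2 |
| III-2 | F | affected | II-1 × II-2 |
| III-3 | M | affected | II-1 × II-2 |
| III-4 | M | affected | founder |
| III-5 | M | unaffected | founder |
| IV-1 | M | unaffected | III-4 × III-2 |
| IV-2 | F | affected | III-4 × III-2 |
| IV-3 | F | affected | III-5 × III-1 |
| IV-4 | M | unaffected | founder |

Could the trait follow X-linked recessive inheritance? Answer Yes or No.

Under X-linked recessive, IV-1 (unaffected, male) cannot arise from III-4 (affected) × III-2 (affected).

No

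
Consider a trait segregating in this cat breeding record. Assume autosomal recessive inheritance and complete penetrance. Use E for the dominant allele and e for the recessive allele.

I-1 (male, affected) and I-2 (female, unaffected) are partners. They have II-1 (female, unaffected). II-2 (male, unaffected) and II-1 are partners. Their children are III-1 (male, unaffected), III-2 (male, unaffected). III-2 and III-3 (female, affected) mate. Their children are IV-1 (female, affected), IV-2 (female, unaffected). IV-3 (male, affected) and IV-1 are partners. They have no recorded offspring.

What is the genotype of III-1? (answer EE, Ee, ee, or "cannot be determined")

III-1's phenotype allows EE or Ee, and no parent or child forces a single allele at both positions; consistent genotype assignments exist with III-1 as EE or Ee.

cannot be determined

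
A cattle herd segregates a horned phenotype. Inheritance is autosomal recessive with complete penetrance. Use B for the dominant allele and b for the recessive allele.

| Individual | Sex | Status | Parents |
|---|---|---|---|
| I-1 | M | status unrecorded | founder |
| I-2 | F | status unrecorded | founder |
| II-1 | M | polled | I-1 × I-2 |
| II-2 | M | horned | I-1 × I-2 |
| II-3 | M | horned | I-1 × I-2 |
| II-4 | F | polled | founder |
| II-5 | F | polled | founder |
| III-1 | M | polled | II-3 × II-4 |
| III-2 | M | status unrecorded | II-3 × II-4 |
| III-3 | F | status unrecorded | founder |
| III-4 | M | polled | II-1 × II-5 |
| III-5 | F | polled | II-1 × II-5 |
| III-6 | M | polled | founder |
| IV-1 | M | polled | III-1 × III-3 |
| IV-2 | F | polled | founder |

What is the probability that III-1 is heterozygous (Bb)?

III-1 is polled so carries B and received b from II-3 (bb), so III-1 is Bb, giving P(Bb) = 1.

1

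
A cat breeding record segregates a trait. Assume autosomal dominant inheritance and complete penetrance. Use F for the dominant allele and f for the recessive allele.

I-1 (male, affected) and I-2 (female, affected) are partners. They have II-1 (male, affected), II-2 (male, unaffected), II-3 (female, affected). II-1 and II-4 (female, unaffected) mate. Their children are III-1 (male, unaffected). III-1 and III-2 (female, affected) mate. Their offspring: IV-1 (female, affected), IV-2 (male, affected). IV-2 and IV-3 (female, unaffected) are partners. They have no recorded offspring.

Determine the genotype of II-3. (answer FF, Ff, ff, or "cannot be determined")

II-3's phenotype allows FF or Ff, and no parent or child forces a single allele at both positions; consistent genotype assignments exist with II-3 as FF or Ff.

cannot be determined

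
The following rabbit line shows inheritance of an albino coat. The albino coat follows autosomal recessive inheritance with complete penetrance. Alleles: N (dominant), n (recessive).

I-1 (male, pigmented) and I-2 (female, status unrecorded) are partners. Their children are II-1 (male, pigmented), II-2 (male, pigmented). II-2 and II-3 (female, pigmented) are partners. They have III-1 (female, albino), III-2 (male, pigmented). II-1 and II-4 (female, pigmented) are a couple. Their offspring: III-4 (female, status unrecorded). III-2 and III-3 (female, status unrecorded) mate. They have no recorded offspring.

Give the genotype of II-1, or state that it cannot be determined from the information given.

cannot be determined

II-1's phenotype allows NN or Nn, and no parent or child forces a single allele at both positions; consistent genotype assignments exist with II-1 as NN or Nn.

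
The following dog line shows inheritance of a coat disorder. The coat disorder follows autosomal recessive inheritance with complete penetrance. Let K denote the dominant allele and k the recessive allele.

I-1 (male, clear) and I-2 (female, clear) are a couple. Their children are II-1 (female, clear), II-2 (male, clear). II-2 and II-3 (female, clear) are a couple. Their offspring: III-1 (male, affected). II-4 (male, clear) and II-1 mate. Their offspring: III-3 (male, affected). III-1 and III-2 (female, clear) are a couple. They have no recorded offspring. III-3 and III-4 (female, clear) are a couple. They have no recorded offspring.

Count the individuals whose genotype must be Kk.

Obligate heterozygotes: II-1 is clear so carries K and passed k to III-3 (kk), so II-1 is Kk; II-2 is clear so carries K and passed k to III-1 (kk), so II-2 is Kk; II-3 is clear so carries K and passed k to III-1 (kk), so II-3 is Kk; II-4 is clear so carries K and passed k to III-3 (kk), so II-4 is Kk.
Every other individual is either homozygous by phenotype or has at least one consistent homozygous assignment, so the count is 4.

4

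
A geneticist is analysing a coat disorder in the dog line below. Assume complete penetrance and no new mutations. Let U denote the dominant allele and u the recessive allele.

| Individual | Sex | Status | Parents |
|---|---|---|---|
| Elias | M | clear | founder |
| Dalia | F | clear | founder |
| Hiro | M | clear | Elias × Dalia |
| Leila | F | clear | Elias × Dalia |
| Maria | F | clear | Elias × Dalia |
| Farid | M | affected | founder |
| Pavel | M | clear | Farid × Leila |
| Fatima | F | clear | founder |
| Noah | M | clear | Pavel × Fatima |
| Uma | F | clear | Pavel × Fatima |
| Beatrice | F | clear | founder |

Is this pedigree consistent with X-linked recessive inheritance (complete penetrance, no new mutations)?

Yes

A consistent assignment under X-linked recessive exists: Elias X^U Y, Dalia X^U X^U, Hiro X^U Y, Leila X^U X^U, Maria X^U X^U, Farid X^u Y, Pavel X^U Y, Fatima X^U X^U, Noah X^U Y, Uma X^U X^U, Beatrice X^U X^U.
In this assignment every recorded phenotype matches its genotype and every non-founder's genotype is obtainable from its parents' genotypes, so the pedigree is consistent.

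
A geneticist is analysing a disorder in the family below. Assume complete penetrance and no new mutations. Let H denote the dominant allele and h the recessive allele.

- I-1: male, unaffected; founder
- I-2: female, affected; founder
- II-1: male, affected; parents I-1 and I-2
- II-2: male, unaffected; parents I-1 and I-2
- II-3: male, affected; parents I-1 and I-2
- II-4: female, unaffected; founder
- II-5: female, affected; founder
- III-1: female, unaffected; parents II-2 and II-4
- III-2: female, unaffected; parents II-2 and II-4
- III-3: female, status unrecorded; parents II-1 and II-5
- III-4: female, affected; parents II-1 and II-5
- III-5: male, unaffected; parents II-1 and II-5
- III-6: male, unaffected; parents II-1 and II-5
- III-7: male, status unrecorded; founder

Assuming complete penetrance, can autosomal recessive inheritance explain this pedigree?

Under autosomal recessive, III-5 (unaffected, male) cannot arise from II-1 (affected) × II-5 (affected).

No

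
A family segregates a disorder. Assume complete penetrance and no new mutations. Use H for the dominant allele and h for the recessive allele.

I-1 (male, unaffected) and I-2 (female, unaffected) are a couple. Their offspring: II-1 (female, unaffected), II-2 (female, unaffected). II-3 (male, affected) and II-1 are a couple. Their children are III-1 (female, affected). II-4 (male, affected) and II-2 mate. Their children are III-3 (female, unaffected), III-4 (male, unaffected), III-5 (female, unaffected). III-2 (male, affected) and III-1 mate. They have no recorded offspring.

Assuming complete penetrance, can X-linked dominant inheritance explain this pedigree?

No

Under X-linked dominant, III-3 (unaffected, female) cannot arise from II-4 (affected) × II-2 (unaffected).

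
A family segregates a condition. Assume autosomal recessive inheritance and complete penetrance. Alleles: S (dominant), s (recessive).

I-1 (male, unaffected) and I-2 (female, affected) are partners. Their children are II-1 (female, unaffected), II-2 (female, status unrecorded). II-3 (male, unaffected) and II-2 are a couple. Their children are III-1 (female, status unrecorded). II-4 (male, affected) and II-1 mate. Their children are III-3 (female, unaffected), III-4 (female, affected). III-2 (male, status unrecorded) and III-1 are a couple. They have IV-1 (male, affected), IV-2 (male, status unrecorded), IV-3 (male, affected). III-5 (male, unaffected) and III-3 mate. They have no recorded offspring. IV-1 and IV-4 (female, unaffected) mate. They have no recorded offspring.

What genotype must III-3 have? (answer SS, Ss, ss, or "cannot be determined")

From phenotype alone, III-3 is SS or Ss.
III-3 is unaffected so carries S and received s from II-4 (ss), so III-3 is Ss.

Ss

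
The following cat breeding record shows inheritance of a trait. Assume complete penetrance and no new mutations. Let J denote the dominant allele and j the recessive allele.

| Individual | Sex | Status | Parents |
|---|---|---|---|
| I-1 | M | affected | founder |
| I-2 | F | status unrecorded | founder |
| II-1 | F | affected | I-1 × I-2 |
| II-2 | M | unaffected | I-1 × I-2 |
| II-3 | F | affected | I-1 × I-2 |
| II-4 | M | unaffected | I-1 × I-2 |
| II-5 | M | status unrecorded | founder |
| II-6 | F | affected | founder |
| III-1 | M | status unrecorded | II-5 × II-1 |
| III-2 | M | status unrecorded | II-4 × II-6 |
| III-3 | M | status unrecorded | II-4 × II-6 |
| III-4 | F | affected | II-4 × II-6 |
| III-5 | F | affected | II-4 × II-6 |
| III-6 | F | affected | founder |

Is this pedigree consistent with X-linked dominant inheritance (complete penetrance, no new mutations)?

Yes

A consistent assignment under X-linked dominant exists: I-1 X^J Y, I-2 X^J X^j, II-1 X^J X^J, II-2 X^j Y, II-3 X^J X^J, II-4 X^j Y, II-5 X^J Y, II-6 X^J X^J, III-1 X^J Y, III-2 X^J Y, III-3 X^J Y, III-4 X^J X^j, III-5 X^J X^j, III-6 X^J X^J.
In this assignment every recorded phenotype matches its genotype and every non-founder's genotype is obtainable from its parents' genotypes, so the pedigree is consistent.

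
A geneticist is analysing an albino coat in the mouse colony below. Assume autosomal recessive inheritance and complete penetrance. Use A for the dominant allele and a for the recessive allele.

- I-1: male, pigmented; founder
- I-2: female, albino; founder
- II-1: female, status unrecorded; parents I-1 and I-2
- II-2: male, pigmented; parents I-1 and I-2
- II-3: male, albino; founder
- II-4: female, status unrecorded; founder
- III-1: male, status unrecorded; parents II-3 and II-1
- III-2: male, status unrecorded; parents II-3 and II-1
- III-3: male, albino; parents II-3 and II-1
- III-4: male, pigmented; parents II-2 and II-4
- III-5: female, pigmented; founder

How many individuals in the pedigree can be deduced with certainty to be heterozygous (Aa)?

Obligate heterozygotes: II-2 is pigmented so carries A and received a from I-2 (aa), so II-2 is Aa.
Every other individual is either homozygous by phenotype or has at least one consistent homozygous assignment, so the count is 1.

1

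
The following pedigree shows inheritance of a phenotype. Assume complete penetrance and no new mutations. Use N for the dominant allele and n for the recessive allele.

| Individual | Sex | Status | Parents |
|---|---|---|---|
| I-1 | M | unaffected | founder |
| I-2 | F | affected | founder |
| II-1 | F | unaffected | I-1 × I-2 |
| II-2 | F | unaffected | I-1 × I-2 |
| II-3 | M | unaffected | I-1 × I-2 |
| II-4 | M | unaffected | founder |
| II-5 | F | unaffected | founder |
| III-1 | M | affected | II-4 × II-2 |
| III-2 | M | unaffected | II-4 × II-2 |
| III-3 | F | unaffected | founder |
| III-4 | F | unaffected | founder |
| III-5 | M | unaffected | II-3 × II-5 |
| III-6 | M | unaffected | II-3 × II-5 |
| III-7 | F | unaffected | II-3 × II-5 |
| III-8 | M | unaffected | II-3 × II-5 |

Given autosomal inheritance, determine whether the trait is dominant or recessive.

II-4 and II-2 are both unaffected yet have an affected child III-1. Under dominance, an affected child requires at least one affected parent, so the trait cannot be dominant.

recessive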